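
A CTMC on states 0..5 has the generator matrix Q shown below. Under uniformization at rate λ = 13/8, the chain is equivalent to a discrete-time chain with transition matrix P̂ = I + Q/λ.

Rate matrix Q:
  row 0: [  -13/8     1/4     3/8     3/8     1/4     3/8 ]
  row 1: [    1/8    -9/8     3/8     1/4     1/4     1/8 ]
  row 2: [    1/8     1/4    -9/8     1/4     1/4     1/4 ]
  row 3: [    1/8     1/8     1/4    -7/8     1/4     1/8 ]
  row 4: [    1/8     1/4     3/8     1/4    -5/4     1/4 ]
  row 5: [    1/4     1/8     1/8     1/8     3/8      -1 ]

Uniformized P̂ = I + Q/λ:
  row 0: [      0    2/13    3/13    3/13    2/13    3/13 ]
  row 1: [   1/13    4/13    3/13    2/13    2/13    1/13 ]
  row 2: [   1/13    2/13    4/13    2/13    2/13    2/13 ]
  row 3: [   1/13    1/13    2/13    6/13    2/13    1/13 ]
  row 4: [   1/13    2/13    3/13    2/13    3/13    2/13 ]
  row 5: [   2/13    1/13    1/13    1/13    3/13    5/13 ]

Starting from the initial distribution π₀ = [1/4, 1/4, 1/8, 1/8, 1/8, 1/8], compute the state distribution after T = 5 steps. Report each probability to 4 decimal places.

t=0: π = [0.2500, 0.2500, 0.1250, 0.1250, 0.1250, 0.1250]
t=1: π = [0.0673, 0.1731, 0.2115, 0.2019, 0.1731, 0.1731]
t=2: π = [0.0851, 0.1516, 0.2049, 0.2078, 0.1805, 0.1701]
t=3: π = [0.0835, 0.1481, 0.2044, 0.2113, 0.1808, 0.1720]
t=4: π = [0.0837, 0.1471, 0.2038, 0.2120, 0.1810, 0.1723]
t=5: π = [0.0837, 0.1469, 0.2036, 0.2123, 0.1810, 0.1724]

π = [0.0837, 0.1469, 0.2036, 0.2123, 0.1810, 0.1724]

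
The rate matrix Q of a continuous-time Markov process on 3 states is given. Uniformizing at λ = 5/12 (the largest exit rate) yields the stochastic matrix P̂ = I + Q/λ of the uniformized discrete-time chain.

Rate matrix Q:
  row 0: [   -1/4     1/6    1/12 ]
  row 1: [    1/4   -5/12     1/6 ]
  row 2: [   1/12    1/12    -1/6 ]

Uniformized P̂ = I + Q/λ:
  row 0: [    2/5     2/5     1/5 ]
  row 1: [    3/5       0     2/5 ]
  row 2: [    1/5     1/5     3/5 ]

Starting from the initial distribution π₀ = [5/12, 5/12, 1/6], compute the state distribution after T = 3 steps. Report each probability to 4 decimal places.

π = [0.3740, 0.2240, 0.4020]

t=0: π = [0.4167, 0.4167, 0.1667]
t=1: π = [0.4500, 0.2000, 0.3500]
t=2: π = [0.3700, 0.2500, 0.3800]
t=3: π = [0.3740, 0.2240, 0.4020]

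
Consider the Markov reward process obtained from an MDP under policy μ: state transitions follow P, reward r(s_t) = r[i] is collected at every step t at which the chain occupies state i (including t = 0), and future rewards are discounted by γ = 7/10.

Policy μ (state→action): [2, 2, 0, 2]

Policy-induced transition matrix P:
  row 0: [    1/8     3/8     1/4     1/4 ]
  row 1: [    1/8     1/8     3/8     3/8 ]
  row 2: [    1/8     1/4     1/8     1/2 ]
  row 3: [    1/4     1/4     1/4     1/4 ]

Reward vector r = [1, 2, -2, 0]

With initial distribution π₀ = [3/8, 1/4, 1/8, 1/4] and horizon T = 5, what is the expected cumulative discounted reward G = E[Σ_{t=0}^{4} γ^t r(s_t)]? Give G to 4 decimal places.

G = 0.8906

t=0: π = [0.3750, 0.2500, 0.1250, 0.2500], E[r] = 0.6250, γ^t·E[r] = 0.625000, running G = 0.625000
t=1: π = [0.1563, 0.2656, 0.2656, 0.3125], E[r] = 0.1563, γ^t·E[r] = 0.109375, running G = 0.734375
t=2: π = [0.1641, 0.2363, 0.2500, 0.3496], E[r] = 0.1367, γ^t·E[r] = 0.066992, running G = 0.801367
t=3: π = [0.1687, 0.2410, 0.2483, 0.3420], E[r] = 0.1541, γ^t·E[r] = 0.052840, running G = 0.854207
t=4: π = [0.1678, 0.2410, 0.2491, 0.3422], E[r] = 0.1515, γ^t·E[r] = 0.036380, running G = 0.890587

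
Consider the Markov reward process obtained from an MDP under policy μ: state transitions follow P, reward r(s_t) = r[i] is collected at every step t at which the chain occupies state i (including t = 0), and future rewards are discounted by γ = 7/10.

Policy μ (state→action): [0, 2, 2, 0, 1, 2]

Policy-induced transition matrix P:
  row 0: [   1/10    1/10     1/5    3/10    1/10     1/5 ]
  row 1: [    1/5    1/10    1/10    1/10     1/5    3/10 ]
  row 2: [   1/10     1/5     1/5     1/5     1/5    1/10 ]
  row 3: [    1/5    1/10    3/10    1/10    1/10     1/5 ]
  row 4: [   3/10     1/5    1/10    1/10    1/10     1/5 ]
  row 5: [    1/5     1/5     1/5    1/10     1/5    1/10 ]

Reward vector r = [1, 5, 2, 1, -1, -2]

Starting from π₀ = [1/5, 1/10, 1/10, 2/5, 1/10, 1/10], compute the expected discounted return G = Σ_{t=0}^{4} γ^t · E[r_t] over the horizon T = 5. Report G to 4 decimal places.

t=0: π = [0.2000, 0.1000, 0.1000, 0.4000, 0.1000, 0.1000], E[r] = 1.0000, γ^t·E[r] = 1.000000, running G = 1.000000
t=1: π = [0.1800, 0.1300, 0.2200, 0.1500, 0.1300, 0.1900], E[r] = 0.9100, γ^t·E[r] = 0.637000, running G = 1.637000
t=2: π = [0.1730, 0.1540, 0.1890, 0.1580, 0.1540, 0.1720], E[r] = 0.9810, γ^t·E[r] = 0.480690, running G = 2.117690
t=3: π = [0.1792, 0.1515, 0.1850, 0.1535, 0.1515, 0.1793], E[r] = 0.9501, γ^t·E[r] = 0.325884, running G = 2.443574
t=4: π = [0.1787, 0.1516, 0.1851, 0.1543, 0.1516, 0.1787], E[r] = 0.9521, γ^t·E[r] = 0.228587, running G = 2.672162

G = 2.6722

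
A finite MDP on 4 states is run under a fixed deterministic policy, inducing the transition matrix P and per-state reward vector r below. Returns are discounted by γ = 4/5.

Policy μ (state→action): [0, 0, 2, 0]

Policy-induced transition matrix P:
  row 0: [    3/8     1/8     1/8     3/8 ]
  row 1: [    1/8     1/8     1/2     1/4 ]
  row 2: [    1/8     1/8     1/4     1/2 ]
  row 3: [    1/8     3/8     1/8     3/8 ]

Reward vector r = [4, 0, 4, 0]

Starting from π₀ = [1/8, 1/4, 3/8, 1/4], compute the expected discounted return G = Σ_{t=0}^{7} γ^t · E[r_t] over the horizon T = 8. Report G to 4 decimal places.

G = 7.1329

t=0: π = [0.1250, 0.2500, 0.3750, 0.2500], E[r] = 2.0000, γ^t·E[r] = 2.000000, running G = 2.000000
t=1: π = [0.1563, 0.1875, 0.2656, 0.3906], E[r] = 1.6875, γ^t·E[r] = 1.350000, running G = 3.350000
t=2: π = [0.1641, 0.2227, 0.2285, 0.3848], E[r] = 1.5703, γ^t·E[r] = 1.005000, running G = 4.355000
t=3: π = [0.1660, 0.2212, 0.2371, 0.3757], E[r] = 1.6123, γ^t·E[r] = 0.825500, running G = 5.180500
t=4: π = [0.1665, 0.2189, 0.2376, 0.3770], E[r] = 1.6163, γ^t·E[r] = 0.662050, running G = 5.842550
t=5: π = [0.1666, 0.2192, 0.2368, 0.3773], E[r] = 1.6137, γ^t·E[r] = 0.528775, running G = 6.371325
t=6: π = [0.1667, 0.2193, 0.2368, 0.3772], E[r] = 1.6139, γ^t·E[r] = 0.423073, running G = 6.794398
t=7: π = [0.1667, 0.2193, 0.2369, 0.3772], E[r] = 1.6141, γ^t·E[r] = 0.338494, running G = 7.132891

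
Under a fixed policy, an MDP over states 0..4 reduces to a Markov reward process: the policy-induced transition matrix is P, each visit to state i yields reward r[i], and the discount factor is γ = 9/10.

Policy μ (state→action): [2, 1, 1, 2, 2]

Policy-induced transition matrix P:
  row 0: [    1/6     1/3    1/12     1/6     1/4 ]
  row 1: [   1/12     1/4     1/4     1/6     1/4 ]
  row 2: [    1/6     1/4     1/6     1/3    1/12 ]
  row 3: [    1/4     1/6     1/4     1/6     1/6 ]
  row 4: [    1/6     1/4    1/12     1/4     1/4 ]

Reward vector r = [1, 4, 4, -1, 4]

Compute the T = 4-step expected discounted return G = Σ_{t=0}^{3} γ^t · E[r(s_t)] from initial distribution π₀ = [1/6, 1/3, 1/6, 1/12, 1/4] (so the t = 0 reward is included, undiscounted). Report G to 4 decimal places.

G = 9.0850

t=0: π = [0.1667, 0.3333, 0.1667, 0.0833, 0.2500], E[r] = 3.0833, γ^t·E[r] = 3.083333, running G = 3.083333
t=1: π = [0.1458, 0.2569, 0.1667, 0.2153, 0.2153], E[r] = 2.4861, γ^t·E[r] = 2.237500, running G = 5.320833
t=2: π = [0.1632, 0.2442, 0.1759, 0.2124, 0.2043], E[r] = 2.4485, γ^t·E[r] = 1.983281, running G = 7.304115
t=3: π = [0.1640, 0.2459, 0.1741, 0.2130, 0.2030], E[r] = 2.4429, γ^t·E[r] = 1.780875, running G = 9.084990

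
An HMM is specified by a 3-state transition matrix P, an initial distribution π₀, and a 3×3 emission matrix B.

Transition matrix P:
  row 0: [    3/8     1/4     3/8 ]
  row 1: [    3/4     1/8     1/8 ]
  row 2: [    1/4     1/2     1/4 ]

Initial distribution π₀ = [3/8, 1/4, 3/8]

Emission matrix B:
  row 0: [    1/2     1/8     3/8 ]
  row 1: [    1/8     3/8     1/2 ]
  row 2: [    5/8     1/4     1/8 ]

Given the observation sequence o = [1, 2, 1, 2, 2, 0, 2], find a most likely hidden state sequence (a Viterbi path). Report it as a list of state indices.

path = [1, 0, 2, 1, 0, 2, 1]

t=0: δ = [4.688e-02, 9.375e-02, 9.375e-02]  (obs o_0=1)
t=1: δ = [2.637e-02, 2.344e-02, 2.930e-03]  ψ = [1, 2, 2]  (obs o_1=2)
t=2: δ = [2.197e-03, 2.472e-03, 2.472e-03]  ψ = [1, 0, 0]  (obs o_2=1)
t=3: δ = [6.952e-04, 6.180e-04, 1.030e-04]  ψ = [1, 2, 0]  (obs o_3=2)
t=4: δ = [1.738e-04, 8.690e-05, 3.259e-05]  ψ = [1, 0, 0]  (obs o_4=2)
t=5: δ = [3.259e-05, 5.431e-06, 4.074e-05]  ψ = [0, 0, 0]  (obs o_5=0)
t=6: δ = [4.583e-06, 1.018e-05, 1.528e-06]  ψ = [0, 2, 0]  (obs o_6=2)
backtrack: best end state = 1; path = [1, 0, 2, 1, 0, 2, 1]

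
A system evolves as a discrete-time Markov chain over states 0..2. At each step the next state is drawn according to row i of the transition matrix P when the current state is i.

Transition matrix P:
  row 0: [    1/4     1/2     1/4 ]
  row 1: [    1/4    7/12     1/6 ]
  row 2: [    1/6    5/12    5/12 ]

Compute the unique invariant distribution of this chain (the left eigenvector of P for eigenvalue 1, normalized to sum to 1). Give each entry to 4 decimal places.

π = [0.2294, 0.5229, 0.2477]

Balance equations π_j = Σ_i π_i·P[i][j]:
  π_0 = 1/4·π_0 + 1/4·π_1 + 1/6·π_2
  π_1 = 1/2·π_0 + 7/12·π_1 + 5/12·π_2
  normalize: π_0 + π_1 + π_2 = 1
Solving the linear system gives exactly π = [25/109, 57/109, 27/109].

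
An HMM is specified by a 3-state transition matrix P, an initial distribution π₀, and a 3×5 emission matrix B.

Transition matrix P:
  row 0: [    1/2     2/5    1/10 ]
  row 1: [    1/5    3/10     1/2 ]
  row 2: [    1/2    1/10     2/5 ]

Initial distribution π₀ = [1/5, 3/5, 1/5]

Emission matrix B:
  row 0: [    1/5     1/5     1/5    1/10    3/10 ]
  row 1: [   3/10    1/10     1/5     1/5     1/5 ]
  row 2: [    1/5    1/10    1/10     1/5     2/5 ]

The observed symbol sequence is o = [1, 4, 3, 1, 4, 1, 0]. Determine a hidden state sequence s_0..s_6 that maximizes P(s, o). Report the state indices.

t=0: δ = [4.000e-02, 6.000e-02, 2.000e-02]  (obs o_0=1)
t=1: δ = [6.000e-03, 3.600e-03, 1.200e-02]  ψ = [0, 1, 1]  (obs o_1=4)
t=2: δ = [6.000e-04, 4.800e-04, 9.600e-04]  ψ = [2, 0, 2]  (obs o_2=3)
t=3: δ = [9.600e-05, 2.400e-05, 3.840e-05]  ψ = [2, 0, 2]  (obs o_3=1)
t=4: δ = [1.440e-05, 7.680e-06, 6.144e-06]  ψ = [0, 0, 2]  (obs o_4=4)
t=5: δ = [1.440e-06, 5.760e-07, 3.840e-07]  ψ = [0, 0, 1]  (obs o_5=1)
t=6: δ = [1.440e-07, 1.728e-07, 5.760e-08]  ψ = [0, 0, 1]  (obs o_6=0)
backtrack: best end state = 1; path = [1, 2, 2, 0, 0, 0, 1]

path = [1, 2, 2, 0, 0, 0, 1]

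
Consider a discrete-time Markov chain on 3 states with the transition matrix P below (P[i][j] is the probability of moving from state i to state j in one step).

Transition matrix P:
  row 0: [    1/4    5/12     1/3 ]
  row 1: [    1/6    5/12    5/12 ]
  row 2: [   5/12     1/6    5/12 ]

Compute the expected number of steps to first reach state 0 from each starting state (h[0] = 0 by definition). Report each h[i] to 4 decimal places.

h = [0.0000, 3.6923, 2.7692]

First-step conditioning: h[0] = 0; for i ≠ 0, h[i] = 1 + Σ_k P[i][k]·h[k].
  h[1] = 1 + 5/12·h[1] + 5/12·h[2]
  h[2] = 1 + 1/6·h[1] + 5/12·h[2]
Solving the 2×2 linear system over states ≠ 0 gives exactly h = [0, 48/13, 36/13] (h[0] = 0 is the target).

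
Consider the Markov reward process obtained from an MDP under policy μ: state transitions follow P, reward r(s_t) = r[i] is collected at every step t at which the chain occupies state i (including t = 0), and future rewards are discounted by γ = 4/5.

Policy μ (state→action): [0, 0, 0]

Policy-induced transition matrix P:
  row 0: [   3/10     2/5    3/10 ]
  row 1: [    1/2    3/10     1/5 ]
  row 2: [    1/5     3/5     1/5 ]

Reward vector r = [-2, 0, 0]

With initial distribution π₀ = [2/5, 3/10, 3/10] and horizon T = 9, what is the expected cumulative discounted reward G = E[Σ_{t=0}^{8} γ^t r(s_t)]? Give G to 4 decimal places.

G = -3.1427

t=0: π = [0.4000, 0.3000, 0.3000], E[r] = -0.8000, γ^t·E[r] = -0.800000, running G = -0.800000
t=1: π = [0.3300, 0.4300, 0.2400], E[r] = -0.6600, γ^t·E[r] = -0.528000, running G = -1.328000
t=2: π = [0.3620, 0.4050, 0.2330], E[r] = -0.7240, γ^t·E[r] = -0.463360, running G = -1.791360
t=3: π = [0.3577, 0.4061, 0.2362], E[r] = -0.7154, γ^t·E[r] = -0.366285, running G = -2.157645
t=4: π = [0.3576, 0.4066, 0.2358], E[r] = -0.7152, γ^t·E[r] = -0.292946, running G = -2.450591
t=5: π = [0.3577, 0.4065, 0.2358], E[r] = -0.7155, γ^t·E[r] = -0.234454, running G = -2.685045
t=6: π = [0.3577, 0.4065, 0.2358], E[r] = -0.7154, γ^t·E[r] = -0.187549, running G = -2.872595
t=7: π = [0.3577, 0.4065, 0.2358], E[r] = -0.7154, γ^t·E[r] = -0.150040, running G = -3.022635
t=8: π = [0.3577, 0.4065, 0.2358], E[r] = -0.7154, γ^t·E[r] = -0.120032, running G = -3.142667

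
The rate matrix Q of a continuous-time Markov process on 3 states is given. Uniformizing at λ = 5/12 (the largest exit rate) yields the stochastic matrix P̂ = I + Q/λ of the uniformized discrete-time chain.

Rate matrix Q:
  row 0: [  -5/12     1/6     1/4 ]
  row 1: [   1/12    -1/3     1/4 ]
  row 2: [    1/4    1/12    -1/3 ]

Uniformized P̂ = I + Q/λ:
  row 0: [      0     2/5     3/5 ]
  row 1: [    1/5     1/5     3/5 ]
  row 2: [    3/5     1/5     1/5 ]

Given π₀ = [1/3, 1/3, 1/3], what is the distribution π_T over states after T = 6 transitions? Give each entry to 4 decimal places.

π = [0.3103, 0.2615, 0.4282]

t=0: π = [0.3333, 0.3333, 0.3333]
t=1: π = [0.2667, 0.2667, 0.4667]
t=2: π = [0.3333, 0.2533, 0.4133]
t=3: π = [0.2987, 0.2667, 0.4347]
t=4: π = [0.3141, 0.2597, 0.4261]
t=5: π = [0.3076, 0.2628, 0.4295]
t=6: π = [0.3103, 0.2615, 0.4282]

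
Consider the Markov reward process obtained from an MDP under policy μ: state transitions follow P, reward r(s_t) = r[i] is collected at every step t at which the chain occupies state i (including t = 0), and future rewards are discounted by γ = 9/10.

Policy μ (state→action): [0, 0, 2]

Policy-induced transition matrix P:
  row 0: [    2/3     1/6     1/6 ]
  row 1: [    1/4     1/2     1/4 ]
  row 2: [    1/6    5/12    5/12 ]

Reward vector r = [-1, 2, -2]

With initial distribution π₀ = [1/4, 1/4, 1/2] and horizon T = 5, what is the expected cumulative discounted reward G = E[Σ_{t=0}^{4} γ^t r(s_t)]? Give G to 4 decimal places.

t=0: π = [0.2500, 0.2500, 0.5000], E[r] = -0.7500, γ^t·E[r] = -0.750000, running G = -0.750000
t=1: π = [0.3125, 0.3750, 0.3125], E[r] = -0.1875, γ^t·E[r] = -0.168750, running G = -0.918750
t=2: π = [0.3542, 0.3698, 0.2760], E[r] = -0.1667, γ^t·E[r] = -0.135000, running G = -1.053750
t=3: π = [0.3746, 0.3589, 0.2665], E[r] = -0.1897, γ^t·E[r] = -0.138270, running G = -1.192020
t=4: π = [0.3839, 0.3529, 0.2632], E[r] = -0.2044, γ^t·E[r] = -0.134101, running G = -1.326120

G = -1.3261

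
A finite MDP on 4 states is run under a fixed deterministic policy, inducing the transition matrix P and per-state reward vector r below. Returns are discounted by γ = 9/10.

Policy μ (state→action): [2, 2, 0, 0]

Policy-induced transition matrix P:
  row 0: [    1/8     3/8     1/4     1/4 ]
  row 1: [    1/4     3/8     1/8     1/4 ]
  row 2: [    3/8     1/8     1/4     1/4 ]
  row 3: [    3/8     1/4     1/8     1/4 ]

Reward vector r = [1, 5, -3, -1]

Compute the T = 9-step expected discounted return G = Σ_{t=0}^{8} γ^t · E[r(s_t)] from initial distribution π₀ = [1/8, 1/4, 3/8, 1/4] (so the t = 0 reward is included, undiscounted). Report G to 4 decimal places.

G = 4.7343

t=0: π = [0.1250, 0.2500, 0.3750, 0.2500], E[r] = 0.0000, γ^t·E[r] = 0.000000, running G = 0.000000
t=1: π = [0.3125, 0.2500, 0.1875, 0.2500], E[r] = 0.7500, γ^t·E[r] = 0.675000, running G = 0.675000
t=2: π = [0.2656, 0.2969, 0.1875, 0.2500], E[r] = 0.9375, γ^t·E[r] = 0.759375, running G = 1.434375
t=3: π = [0.2715, 0.2969, 0.1816, 0.2500], E[r] = 0.9609, γ^t·E[r] = 0.700523, running G = 2.134898
t=4: π = [0.2700, 0.2983, 0.1816, 0.2500], E[r] = 0.9668, γ^t·E[r] = 0.634315, running G = 2.769214
t=5: π = [0.2702, 0.2983, 0.1815, 0.2500], E[r] = 0.9675, γ^t·E[r] = 0.571316, running G = 3.340530
t=6: π = [0.2702, 0.2984, 0.1815, 0.2500], E[r] = 0.9677, γ^t·E[r] = 0.514282, running G = 3.854812
t=7: π = [0.2702, 0.2984, 0.1815, 0.2500], E[r] = 0.9677, γ^t·E[r] = 0.462865, running G = 4.317677
t=8: π = [0.2702, 0.2984, 0.1815, 0.2500], E[r] = 0.9677, γ^t·E[r] = 0.416581, running G = 4.734258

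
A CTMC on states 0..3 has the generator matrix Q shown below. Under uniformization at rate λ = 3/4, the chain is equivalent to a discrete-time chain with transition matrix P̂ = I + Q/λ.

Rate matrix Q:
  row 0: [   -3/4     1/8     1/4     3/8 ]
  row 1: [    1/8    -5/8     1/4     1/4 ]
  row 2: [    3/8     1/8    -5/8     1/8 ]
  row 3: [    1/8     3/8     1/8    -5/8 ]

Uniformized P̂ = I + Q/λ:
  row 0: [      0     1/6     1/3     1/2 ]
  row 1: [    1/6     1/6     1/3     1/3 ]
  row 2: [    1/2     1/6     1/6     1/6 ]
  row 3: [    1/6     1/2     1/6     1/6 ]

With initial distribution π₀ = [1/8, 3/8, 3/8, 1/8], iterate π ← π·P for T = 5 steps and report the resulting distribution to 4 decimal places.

π = [0.2135, 0.2607, 0.2452, 0.2806]

t=0: π = [0.1250, 0.3750, 0.3750, 0.1250]
t=1: π = [0.2708, 0.2083, 0.2500, 0.2708]
t=2: π = [0.2049, 0.2569, 0.2465, 0.2917]
t=3: π = [0.2147, 0.2639, 0.2436, 0.2778]
t=4: π = [0.2121, 0.2593, 0.2464, 0.2822]
t=5: π = [0.2135, 0.2607, 0.2452, 0.2806]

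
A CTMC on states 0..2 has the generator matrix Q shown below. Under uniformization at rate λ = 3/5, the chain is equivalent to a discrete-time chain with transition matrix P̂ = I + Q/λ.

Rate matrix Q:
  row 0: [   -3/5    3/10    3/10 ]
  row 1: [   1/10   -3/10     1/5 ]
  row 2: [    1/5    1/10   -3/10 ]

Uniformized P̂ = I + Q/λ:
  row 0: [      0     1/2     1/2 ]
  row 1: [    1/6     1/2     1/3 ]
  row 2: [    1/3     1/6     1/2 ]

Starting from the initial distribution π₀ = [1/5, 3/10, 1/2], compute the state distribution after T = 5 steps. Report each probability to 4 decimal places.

π = [0.2059, 0.3529, 0.4412]

t=0: π = [0.2000, 0.3000, 0.5000]
t=1: π = [0.2167, 0.3333, 0.4500]
t=2: π = [0.2056, 0.3500, 0.4444]
t=3: π = [0.2065, 0.3519, 0.4417]
t=4: π = [0.2059, 0.3528, 0.4414]
t=5: π = [0.2059, 0.3529, 0.4412]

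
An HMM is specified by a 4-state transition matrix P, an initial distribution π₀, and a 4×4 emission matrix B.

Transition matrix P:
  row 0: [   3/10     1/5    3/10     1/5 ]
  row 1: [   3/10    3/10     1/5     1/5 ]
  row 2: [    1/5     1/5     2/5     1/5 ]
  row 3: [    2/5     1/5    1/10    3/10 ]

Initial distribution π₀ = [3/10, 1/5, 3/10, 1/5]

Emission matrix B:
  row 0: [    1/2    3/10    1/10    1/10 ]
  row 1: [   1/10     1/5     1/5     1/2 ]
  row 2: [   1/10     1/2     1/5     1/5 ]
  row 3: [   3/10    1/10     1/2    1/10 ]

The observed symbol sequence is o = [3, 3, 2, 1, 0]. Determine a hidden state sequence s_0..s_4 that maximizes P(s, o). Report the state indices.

t=0: δ = [3.000e-02, 1.000e-01, 6.000e-02, 2.000e-02]  (obs o_0=3)
t=1: δ = [3.000e-03, 1.500e-02, 4.800e-03, 2.000e-03]  ψ = [1, 1, 2, 1]  (obs o_1=3)
t=2: δ = [4.500e-04, 9.000e-04, 6.000e-04, 1.500e-03]  ψ = [1, 1, 1, 1]  (obs o_2=2)
t=3: δ = [1.800e-04, 6.000e-05, 1.200e-04, 4.500e-05]  ψ = [3, 3, 2, 3]  (obs o_3=1)
t=4: δ = [2.700e-05, 3.600e-06, 5.400e-06, 1.080e-05]  ψ = [0, 0, 0, 0]  (obs o_4=0)
backtrack: best end state = 0; path = [1, 1, 3, 0, 0]

path = [1, 1, 3, 0, 0]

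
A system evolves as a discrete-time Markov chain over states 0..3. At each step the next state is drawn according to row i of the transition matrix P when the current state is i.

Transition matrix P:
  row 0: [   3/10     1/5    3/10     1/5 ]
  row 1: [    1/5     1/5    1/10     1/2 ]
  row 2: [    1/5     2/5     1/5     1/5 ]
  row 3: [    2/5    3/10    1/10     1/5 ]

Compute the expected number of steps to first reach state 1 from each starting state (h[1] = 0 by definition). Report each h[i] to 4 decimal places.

First-step conditioning: h[1] = 0; for i ≠ 1, h[i] = 1 + Σ_k P[i][k]·h[k].
  h[0] = 1 + 3/10·h[0] + 3/10·h[2] + 1/5·h[3]
  h[2] = 1 + 1/5·h[0] + 1/5·h[2] + 1/5·h[3]
  h[3] = 1 + 2/5·h[0] + 1/10·h[2] + 1/5·h[3]
Solving the 3×3 linear system over states ≠ 1 gives exactly h = [550/147, 0, 150/49, 515/147] (h[1] = 0 is the target).

h = [3.7415, 0.0000, 3.0612, 3.5034]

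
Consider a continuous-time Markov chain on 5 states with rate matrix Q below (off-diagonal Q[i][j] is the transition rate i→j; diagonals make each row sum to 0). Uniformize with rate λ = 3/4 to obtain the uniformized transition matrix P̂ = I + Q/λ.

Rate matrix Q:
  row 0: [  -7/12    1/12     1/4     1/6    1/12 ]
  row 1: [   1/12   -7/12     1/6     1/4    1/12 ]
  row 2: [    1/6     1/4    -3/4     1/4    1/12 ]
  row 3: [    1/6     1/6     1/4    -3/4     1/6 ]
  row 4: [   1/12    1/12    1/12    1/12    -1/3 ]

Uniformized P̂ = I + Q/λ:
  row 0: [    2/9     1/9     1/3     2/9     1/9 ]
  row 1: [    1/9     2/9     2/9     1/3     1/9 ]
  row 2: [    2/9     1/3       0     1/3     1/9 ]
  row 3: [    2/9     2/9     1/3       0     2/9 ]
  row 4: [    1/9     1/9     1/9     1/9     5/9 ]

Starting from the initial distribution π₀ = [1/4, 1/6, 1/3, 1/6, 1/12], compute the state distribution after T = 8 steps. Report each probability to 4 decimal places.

π = [0.1737, 0.1979, 0.1937, 0.1957, 0.2390]

t=0: π = [0.2500, 0.1667, 0.3333, 0.1667, 0.0833]
t=1: π = [0.1944, 0.2222, 0.1852, 0.2315, 0.1667]
t=2: π = [0.1790, 0.2027, 0.2099, 0.1975, 0.2109]
t=3: π = [0.1763, 0.2022, 0.1940, 0.2007, 0.2268]
t=4: π = [0.1746, 0.1990, 0.1958, 0.1964, 0.2342]
t=5: π = [0.1741, 0.1986, 0.1939, 0.1964, 0.2370]
t=6: π = [0.1738, 0.1981, 0.1940, 0.1958, 0.2383]
t=7: π = [0.1737, 0.1980, 0.1937, 0.1958, 0.2388]
t=8: π = [0.1737, 0.1979, 0.1937, 0.1957, 0.2390]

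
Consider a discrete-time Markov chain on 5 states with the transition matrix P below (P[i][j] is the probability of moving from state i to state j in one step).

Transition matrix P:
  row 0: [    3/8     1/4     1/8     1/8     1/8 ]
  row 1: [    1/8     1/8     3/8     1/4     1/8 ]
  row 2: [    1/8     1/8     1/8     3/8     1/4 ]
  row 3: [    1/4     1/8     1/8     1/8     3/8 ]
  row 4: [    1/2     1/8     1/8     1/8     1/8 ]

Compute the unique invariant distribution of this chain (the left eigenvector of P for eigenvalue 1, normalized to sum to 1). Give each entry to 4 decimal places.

Balance equations π_j = Σ_i π_i·P[i][j]:
  π_0 = 3/8·π_0 + 1/8·π_1 + 1/8·π_2 + 1/4·π_3 + 1/2·π_4
  π_1 = 1/4·π_0 + 1/8·π_1 + 1/8·π_2 + 1/8·π_3 + 1/8·π_4
  π_2 = 1/8·π_0 + 3/8·π_1 + 1/8·π_2 + 1/8·π_3 + 1/8·π_4
  π_3 = 1/8·π_0 + 1/4·π_1 + 3/8·π_2 + 1/8·π_3 + 1/8·π_4
  normalize: π_0 + π_1 + π_2 + π_3 + π_4 = 1
Solving the linear system gives exactly π = [179/609, 197/1218, 403/2436, 303/1624, 937/4872].

π = [0.2939, 0.1617, 0.1654, 0.1866, 0.1923]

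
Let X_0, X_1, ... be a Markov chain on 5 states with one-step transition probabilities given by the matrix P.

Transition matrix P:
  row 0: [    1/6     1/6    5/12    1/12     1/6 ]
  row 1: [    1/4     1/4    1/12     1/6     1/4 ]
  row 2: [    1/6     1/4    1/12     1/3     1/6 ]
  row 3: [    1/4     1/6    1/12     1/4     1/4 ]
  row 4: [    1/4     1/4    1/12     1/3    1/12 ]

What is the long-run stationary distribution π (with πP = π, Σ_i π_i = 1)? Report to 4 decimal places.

Balance equations π_j = Σ_i π_i·P[i][j]:
  π_0 = 1/6·π_0 + 1/4·π_1 + 1/6·π_2 + 1/4·π_3 + 1/4·π_4
  π_1 = 1/6·π_0 + 1/4·π_1 + 1/4·π_2 + 1/6·π_3 + 1/4·π_4
  π_2 = 5/12·π_0 + 1/12·π_1 + 1/12·π_2 + 1/12·π_3 + 1/12·π_4
  π_3 = 1/12·π_0 + 1/6·π_1 + 1/3·π_2 + 1/4·π_3 + 1/3·π_4
  normalize: π_0 + π_1 + π_2 + π_3 + π_4 = 1
Solving the linear system gives exactly π = [7/32, 75/352, 5/32, 79/352, 3/16].

π = [0.2188, 0.2131, 0.1563, 0.2244, 0.1875]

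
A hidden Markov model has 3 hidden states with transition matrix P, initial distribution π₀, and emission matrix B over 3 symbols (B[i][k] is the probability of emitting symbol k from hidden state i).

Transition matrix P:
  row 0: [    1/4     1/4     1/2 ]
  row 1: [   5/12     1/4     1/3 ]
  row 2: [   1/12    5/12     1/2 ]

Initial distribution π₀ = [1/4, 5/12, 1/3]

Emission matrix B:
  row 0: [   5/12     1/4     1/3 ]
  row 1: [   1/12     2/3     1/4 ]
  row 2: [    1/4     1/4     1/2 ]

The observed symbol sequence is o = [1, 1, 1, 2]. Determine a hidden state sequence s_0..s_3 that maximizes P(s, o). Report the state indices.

t=0: δ = [6.250e-02, 2.778e-01, 8.333e-02]  (obs o_0=1)
t=1: δ = [2.894e-02, 4.630e-02, 2.315e-02]  ψ = [1, 1, 1]  (obs o_1=1)
t=2: δ = [4.823e-03, 7.716e-03, 3.858e-03]  ψ = [1, 1, 1]  (obs o_2=1)
t=3: δ = [1.072e-03, 4.823e-04, 1.286e-03]  ψ = [1, 1, 1]  (obs o_3=2)
backtrack: best end state = 2; path = [1, 1, 1, 2]

path = [1, 1, 1, 2]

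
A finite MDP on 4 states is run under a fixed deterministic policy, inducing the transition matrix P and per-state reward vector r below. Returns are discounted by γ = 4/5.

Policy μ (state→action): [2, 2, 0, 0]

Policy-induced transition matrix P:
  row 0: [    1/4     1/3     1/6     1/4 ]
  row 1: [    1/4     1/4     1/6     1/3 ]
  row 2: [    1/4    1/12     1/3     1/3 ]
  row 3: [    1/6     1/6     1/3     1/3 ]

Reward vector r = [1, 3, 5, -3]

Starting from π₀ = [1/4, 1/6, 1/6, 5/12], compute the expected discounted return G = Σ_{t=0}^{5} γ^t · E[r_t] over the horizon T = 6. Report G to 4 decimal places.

t=0: π = [0.2500, 0.1667, 0.1667, 0.4167], E[r] = 0.3333, γ^t·E[r] = 0.333333, running G = 0.333333
t=1: π = [0.2153, 0.2083, 0.2639, 0.3125], E[r] = 1.2222, γ^t·E[r] = 0.977778, running G = 1.311111
t=2: π = [0.2240, 0.1979, 0.2627, 0.3154], E[r] = 1.1852, γ^t·E[r] = 0.758519, running G = 2.069630
t=3: π = [0.2237, 0.1986, 0.2630, 0.3147], E[r] = 1.1906, γ^t·E[r] = 0.609580, running G = 2.679210
t=4: π = [0.2238, 0.1986, 0.2629, 0.3147], E[r] = 1.1902, γ^t·E[r] = 0.487506, running G = 3.166716
t=5: π = [0.2238, 0.1986, 0.2629, 0.3147], E[r] = 1.1902, γ^t·E[r] = 0.390010, running G = 3.556726

G = 3.5567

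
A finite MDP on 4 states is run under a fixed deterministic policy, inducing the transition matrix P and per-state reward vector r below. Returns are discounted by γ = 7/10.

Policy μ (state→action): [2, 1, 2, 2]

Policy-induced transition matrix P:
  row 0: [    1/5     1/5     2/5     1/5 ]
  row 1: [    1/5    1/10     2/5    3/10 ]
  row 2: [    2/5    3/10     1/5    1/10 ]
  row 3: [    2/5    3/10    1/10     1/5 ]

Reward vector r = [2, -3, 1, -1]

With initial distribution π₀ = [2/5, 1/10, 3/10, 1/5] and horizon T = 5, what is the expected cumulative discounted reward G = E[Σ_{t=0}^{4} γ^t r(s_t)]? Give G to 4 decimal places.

G = 0.5953

t=0: π = [0.4000, 0.1000, 0.3000, 0.2000], E[r] = 0.6000, γ^t·E[r] = 0.600000, running G = 0.600000
t=1: π = [0.3000, 0.2400, 0.2800, 0.1800], E[r] = -0.0200, γ^t·E[r] = -0.014000, running G = 0.586000
t=2: π = [0.2920, 0.2220, 0.2900, 0.1960], E[r] = 0.0120, γ^t·E[r] = 0.005880, running G = 0.591880
t=3: π = [0.2972, 0.2264, 0.2832, 0.1932], E[r] = 0.0052, γ^t·E[r] = 0.001784, running G = 0.593664
t=4: π = [0.2953, 0.2250, 0.2854, 0.1943], E[r] = 0.0066, γ^t·E[r] = 0.001594, running G = 0.595258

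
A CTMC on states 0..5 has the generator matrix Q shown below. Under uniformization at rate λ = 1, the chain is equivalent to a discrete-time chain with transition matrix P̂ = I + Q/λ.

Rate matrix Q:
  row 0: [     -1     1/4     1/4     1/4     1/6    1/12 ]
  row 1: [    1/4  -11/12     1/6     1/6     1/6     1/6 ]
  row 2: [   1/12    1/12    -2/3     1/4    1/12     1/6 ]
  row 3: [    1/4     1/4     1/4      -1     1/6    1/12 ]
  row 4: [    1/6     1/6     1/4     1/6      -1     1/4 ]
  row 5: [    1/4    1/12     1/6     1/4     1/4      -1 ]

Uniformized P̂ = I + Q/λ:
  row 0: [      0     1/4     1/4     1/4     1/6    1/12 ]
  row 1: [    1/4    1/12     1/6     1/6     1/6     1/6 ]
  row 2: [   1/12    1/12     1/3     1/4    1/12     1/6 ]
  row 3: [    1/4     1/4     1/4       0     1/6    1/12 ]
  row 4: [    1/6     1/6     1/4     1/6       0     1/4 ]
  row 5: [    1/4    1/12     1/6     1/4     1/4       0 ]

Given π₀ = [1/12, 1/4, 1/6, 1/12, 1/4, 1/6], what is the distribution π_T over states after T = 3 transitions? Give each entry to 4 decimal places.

π = [0.1584, 0.1512, 0.2474, 0.1801, 0.1332, 0.1297]

t=0: π = [0.0833, 0.2500, 0.1667, 0.0833, 0.2500, 0.1667]
t=1: π = [0.1806, 0.1319, 0.2292, 0.1875, 0.1250, 0.1458]
t=2: π = [0.1563, 0.1551, 0.2459, 0.1817, 0.1389, 0.1221]
t=3: π = [0.1584, 0.1512, 0.2474, 0.1801, 0.1332, 0.1297]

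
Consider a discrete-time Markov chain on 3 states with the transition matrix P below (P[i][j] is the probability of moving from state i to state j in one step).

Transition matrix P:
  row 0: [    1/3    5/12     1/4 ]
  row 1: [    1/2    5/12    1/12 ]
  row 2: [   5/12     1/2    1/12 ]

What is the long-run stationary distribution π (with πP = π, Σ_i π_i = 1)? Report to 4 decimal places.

π = [0.4176, 0.4294, 0.1529]

Balance equations π_j = Σ_i π_i·P[i][j]:
  π_0 = 1/3·π_0 + 1/2·π_1 + 5/12·π_2
  π_1 = 5/12·π_0 + 5/12·π_1 + 1/2·π_2
  normalize: π_0 + π_1 + π_2 = 1
Solving the linear system gives exactly π = [71/170, 73/170, 13/85].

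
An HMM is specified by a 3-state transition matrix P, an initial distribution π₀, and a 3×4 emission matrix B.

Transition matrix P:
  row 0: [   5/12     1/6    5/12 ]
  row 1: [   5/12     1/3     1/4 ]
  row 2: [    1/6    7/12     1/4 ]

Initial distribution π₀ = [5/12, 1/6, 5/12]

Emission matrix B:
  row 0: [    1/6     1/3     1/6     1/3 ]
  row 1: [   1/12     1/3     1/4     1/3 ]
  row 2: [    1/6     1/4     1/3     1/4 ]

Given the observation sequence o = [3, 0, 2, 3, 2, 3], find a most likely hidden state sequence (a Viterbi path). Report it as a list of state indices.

path = [0, 2, 1, 0, 2, 1]

t=0: δ = [1.389e-01, 5.556e-02, 1.042e-01]  (obs o_0=3)
t=1: δ = [9.645e-03, 5.064e-03, 9.645e-03]  ψ = [0, 2, 0]  (obs o_1=0)
t=2: δ = [6.698e-04, 1.407e-03, 1.340e-03]  ψ = [0, 2, 0]  (obs o_2=2)
t=3: δ = [1.954e-04, 2.605e-04, 8.791e-05]  ψ = [1, 2, 1]  (obs o_3=3)
t=4: δ = [1.809e-05, 2.171e-05, 2.713e-05]  ψ = [1, 1, 0]  (obs o_4=2)
t=5: δ = [3.015e-06, 5.276e-06, 1.884e-06]  ψ = [1, 2, 0]  (obs o_5=3)
backtrack: best end state = 1; path = [0, 2, 1, 0, 2, 1]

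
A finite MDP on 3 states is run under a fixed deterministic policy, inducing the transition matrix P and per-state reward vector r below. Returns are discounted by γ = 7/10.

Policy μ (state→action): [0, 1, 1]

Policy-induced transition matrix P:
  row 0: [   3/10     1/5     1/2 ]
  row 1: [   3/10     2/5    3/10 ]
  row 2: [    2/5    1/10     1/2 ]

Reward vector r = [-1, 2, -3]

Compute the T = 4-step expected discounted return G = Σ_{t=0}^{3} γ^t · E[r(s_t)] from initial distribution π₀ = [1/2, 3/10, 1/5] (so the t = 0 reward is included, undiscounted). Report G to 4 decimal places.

G = -2.4018

t=0: π = [0.5000, 0.3000, 0.2000], E[r] = -0.5000, γ^t·E[r] = -0.500000, running G = -0.500000
t=1: π = [0.3200, 0.2400, 0.4400], E[r] = -1.1600, γ^t·E[r] = -0.812000, running G = -1.312000
t=2: π = [0.3440, 0.2040, 0.4520], E[r] = -1.2920, γ^t·E[r] = -0.633080, running G = -1.945080
t=3: π = [0.3452, 0.1956, 0.4592], E[r] = -1.3316, γ^t·E[r] = -0.456739, running G = -2.401819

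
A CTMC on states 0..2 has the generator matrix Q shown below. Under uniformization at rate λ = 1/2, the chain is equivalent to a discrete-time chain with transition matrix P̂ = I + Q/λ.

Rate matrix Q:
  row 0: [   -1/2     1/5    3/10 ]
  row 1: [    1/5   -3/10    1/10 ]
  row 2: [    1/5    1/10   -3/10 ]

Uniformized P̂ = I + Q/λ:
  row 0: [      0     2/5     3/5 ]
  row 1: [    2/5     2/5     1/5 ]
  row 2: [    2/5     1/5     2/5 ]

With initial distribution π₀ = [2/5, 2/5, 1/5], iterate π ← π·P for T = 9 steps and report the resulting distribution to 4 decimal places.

π = [0.2857, 0.3214, 0.3929]

t=0: π = [0.4000, 0.4000, 0.2000]
t=1: π = [0.2400, 0.3600, 0.4000]
t=2: π = [0.3040, 0.3200, 0.3760]
t=3: π = [0.2784, 0.3248, 0.3968]
t=4: π = [0.2886, 0.3206, 0.3907]
t=5: π = [0.2845, 0.3219, 0.3936]
t=6: π = [0.2862, 0.3213, 0.3925]
t=7: π = [0.2855, 0.3215, 0.3930]
t=8: π = [0.2858, 0.3214, 0.3928]
t=9: π = [0.2857, 0.3214, 0.3929]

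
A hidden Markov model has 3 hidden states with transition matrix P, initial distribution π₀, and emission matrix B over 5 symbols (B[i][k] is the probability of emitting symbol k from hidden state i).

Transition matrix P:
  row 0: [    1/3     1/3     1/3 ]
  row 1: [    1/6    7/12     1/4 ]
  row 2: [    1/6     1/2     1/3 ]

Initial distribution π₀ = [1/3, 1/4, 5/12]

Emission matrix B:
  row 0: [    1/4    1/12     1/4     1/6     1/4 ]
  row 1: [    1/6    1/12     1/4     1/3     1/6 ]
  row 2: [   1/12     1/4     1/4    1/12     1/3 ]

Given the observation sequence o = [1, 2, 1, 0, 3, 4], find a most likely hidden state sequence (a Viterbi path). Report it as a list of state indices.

path = [2, 1, 2, 1, 1, 1]

t=0: δ = [2.778e-02, 2.083e-02, 1.042e-01]  (obs o_0=1)
t=1: δ = [4.340e-03, 1.302e-02, 8.681e-03]  ψ = [2, 2, 2]  (obs o_1=2)
t=2: δ = [1.808e-04, 6.330e-04, 8.138e-04]  ψ = [1, 1, 1]  (obs o_2=1)
t=3: δ = [3.391e-05, 6.782e-05, 2.261e-05]  ψ = [2, 2, 2]  (obs o_3=0)
t=4: δ = [1.884e-06, 1.319e-05, 1.413e-06]  ψ = [0, 1, 1]  (obs o_4=3)
t=5: δ = [5.494e-07, 1.282e-06, 1.099e-06]  ψ = [1, 1, 1]  (obs o_5=4)
backtrack: best end state = 1; path = [2, 1, 2, 1, 1, 1]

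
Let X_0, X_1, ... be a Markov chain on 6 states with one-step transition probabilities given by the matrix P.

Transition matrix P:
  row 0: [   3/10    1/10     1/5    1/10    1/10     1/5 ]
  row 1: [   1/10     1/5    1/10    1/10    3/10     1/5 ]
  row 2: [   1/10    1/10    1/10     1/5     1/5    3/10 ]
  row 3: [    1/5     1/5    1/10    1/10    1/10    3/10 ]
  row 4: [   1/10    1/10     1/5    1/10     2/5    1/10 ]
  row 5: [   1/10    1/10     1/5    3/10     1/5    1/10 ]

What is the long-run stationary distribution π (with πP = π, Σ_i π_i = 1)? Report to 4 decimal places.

Balance equations π_j = Σ_i π_i·P[i][j]:
  π_0 = 3/10·π_0 + 1/10·π_1 + 1/10·π_2 + 1/5·π_3 + 1/10·π_4 + 1/10·π_5
  π_1 = 1/10·π_0 + 1/5·π_1 + 1/10·π_2 + 1/5·π_3 + 1/10·π_4 + 1/10·π_5
  π_2 = 1/5·π_0 + 1/10·π_1 + 1/10·π_2 + 1/10·π_3 + 1/5·π_4 + 1/5·π_5
  π_3 = 1/10·π_0 + 1/10·π_1 + 1/5·π_2 + 1/10·π_3 + 1/10·π_4 + 3/10·π_5
  π_4 = 1/10·π_0 + 3/10·π_1 + 1/5·π_2 + 1/10·π_3 + 2/5·π_4 + 1/5·π_5
  normalize: π_0 + π_1 + π_2 + π_3 + π_4 + π_5 = 1
Solving the linear system gives exactly π = [5535/38389, 4920/38389, 5997/38389, 5891/38389, 8784/38389, 7262/38389].

π = [0.1442, 0.1282, 0.1562, 0.1535, 0.2288, 0.1892]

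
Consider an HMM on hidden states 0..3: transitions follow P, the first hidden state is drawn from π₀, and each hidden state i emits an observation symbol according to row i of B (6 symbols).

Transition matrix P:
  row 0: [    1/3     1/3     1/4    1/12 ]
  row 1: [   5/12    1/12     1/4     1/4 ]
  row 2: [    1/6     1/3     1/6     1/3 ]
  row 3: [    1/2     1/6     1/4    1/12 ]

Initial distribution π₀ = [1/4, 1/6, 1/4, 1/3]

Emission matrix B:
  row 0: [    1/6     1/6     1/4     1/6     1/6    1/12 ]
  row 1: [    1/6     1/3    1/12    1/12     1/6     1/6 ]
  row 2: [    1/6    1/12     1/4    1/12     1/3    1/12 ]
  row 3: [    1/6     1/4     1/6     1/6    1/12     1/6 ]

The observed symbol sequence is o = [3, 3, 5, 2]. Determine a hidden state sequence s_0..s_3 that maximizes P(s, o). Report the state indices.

path = [3, 0, 1, 0]

t=0: δ = [4.167e-02, 1.389e-02, 2.083e-02, 5.556e-02]  (obs o_0=3)
t=1: δ = [4.630e-03, 1.157e-03, 1.157e-03, 1.157e-03]  ψ = [3, 0, 3, 2]  (obs o_1=3)
t=2: δ = [1.286e-04, 2.572e-04, 9.645e-05, 6.430e-05]  ψ = [0, 0, 0, 0]  (obs o_2=5)
t=3: δ = [2.679e-05, 3.572e-06, 1.608e-05, 1.072e-05]  ψ = [1, 0, 1, 1]  (obs o_3=2)
backtrack: best end state = 0; path = [3, 0, 1, 0]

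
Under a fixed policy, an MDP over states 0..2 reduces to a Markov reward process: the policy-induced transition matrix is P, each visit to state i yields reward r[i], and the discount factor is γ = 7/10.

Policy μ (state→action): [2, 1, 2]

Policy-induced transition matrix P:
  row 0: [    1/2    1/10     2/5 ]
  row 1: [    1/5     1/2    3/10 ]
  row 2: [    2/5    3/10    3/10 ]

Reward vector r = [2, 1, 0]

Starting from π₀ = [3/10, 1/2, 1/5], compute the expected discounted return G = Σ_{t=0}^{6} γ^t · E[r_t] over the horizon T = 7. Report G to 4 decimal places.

G = 3.2108

t=0: π = [0.3000, 0.5000, 0.2000], E[r] = 1.1000, γ^t·E[r] = 1.100000, running G = 1.100000
t=1: π = [0.3300, 0.3400, 0.3300], E[r] = 1.0000, γ^t·E[r] = 0.700000, running G = 1.800000
t=2: π = [0.3650, 0.3020, 0.3330], E[r] = 1.0320, γ^t·E[r] = 0.505680, running G = 2.305680
t=3: π = [0.3761, 0.2874, 0.3365], E[r] = 1.0396, γ^t·E[r] = 0.356583, running G = 2.662263
t=4: π = [0.3801, 0.2823, 0.3376], E[r] = 1.0425, γ^t·E[r] = 0.250309, running G = 2.912572
t=5: π = [0.3816, 0.2804, 0.3380], E[r] = 1.0435, γ^t·E[r] = 0.175389, running G = 3.087961
t=6: π = [0.3821, 0.2798, 0.3382], E[r] = 1.0439, γ^t·E[r] = 0.122816, running G = 3.210776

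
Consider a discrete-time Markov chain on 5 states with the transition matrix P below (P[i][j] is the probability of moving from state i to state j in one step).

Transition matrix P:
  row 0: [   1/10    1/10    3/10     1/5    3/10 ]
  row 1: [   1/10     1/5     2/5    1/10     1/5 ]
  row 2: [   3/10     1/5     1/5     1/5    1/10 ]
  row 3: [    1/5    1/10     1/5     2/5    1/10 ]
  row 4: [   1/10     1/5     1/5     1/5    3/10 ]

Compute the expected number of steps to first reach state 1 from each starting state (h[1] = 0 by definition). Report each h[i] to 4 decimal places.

First-step conditioning: h[1] = 0; for i ≠ 1, h[i] = 1 + Σ_k P[i][k]·h[k].
  h[0] = 1 + 1/10·h[0] + 3/10·h[2] + 1/5·h[3] + 3/10·h[4]
  h[2] = 1 + 3/10·h[0] + 1/5·h[2] + 1/5·h[3] + 1/10·h[4]
  h[3] = 1 + 1/5·h[0] + 1/5·h[2] + 2/5·h[3] + 1/10·h[4]
  h[4] = 1 + 1/10·h[0] + 1/5·h[2] + 1/5·h[3] + 3/10·h[4]
Solving the 4×4 linear system over states ≠ 1 gives exactly h = [216/31, 0, 200/31, 223/31, 196/31] (h[1] = 0 is the target).

h = [6.9677, 0.0000, 6.4516, 7.1935, 6.3226]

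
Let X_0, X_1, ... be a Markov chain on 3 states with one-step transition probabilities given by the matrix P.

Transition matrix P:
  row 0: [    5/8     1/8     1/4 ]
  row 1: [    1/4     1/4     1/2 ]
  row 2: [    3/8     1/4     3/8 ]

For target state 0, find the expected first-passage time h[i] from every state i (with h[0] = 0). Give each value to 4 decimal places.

h = [0.0000, 3.2727, 2.9091]

First-step conditioning: h[0] = 0; for i ≠ 0, h[i] = 1 + Σ_k P[i][k]·h[k].
  h[1] = 1 + 1/4·h[1] + 1/2·h[2]
  h[2] = 1 + 1/4·h[1] + 3/8·h[2]
Solving the 2×2 linear system over states ≠ 0 gives exactly h = [0, 36/11, 32/11] (h[0] = 0 is the target).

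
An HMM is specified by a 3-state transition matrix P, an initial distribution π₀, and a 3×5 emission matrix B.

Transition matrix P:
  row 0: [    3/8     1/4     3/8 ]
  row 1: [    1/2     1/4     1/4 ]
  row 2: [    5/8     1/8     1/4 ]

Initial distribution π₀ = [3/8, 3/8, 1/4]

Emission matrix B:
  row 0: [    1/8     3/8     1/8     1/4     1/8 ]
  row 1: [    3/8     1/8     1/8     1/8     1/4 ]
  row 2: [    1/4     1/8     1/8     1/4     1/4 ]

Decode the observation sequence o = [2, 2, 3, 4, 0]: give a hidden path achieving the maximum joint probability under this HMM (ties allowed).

path = [0, 2, 0, 2, 0]

t=0: δ = [4.688e-02, 4.688e-02, 3.125e-02]  (obs o_0=2)
t=1: δ = [2.930e-03, 1.465e-03, 2.197e-03]  ψ = [1, 0, 0]  (obs o_1=2)
t=2: δ = [3.433e-04, 9.155e-05, 2.747e-04]  ψ = [2, 0, 0]  (obs o_2=3)
t=3: δ = [2.146e-05, 2.146e-05, 3.219e-05]  ψ = [2, 0, 0]  (obs o_3=4)
t=4: δ = [2.515e-06, 2.012e-06, 2.012e-06]  ψ = [2, 0, 0]  (obs o_4=0)
backtrack: best end state = 0; path = [0, 2, 0, 2, 0]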